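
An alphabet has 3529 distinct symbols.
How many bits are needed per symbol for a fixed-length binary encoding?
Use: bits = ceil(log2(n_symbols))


log2(3529) = 11.785
Bracket: 2^11 = 2048 < 3529 <= 2^12 = 4096
So ceil(log2(3529)) = 12

bits = ceil(log2(3529)) = ceil(11.785) = 12 bits


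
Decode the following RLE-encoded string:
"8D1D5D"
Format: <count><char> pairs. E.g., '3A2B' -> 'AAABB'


Expanding each <count><char> pair:
  8D -> 'DDDDDDDD'
  1D -> 'D'
  5D -> 'DDDDD'

Decoded = DDDDDDDDDDDDDD


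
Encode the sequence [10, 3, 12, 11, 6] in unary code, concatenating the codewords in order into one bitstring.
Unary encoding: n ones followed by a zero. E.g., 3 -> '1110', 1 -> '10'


Encode each number as n ones followed by a terminating 0:
  10 -> 11111111110 (11 bits)
  3 -> 1110 (4 bits)
  12 -> 1111111111110 (13 bits)
  11 -> 111111111110 (12 bits)
  6 -> 1111110 (7 bits)
Total length = 11 + 4 + 13 + 12 + 7 = 47 bits.

Unary([10, 3, 12, 11, 6]) = 11111111110111011111111111101111111111101111110 (47 bits)


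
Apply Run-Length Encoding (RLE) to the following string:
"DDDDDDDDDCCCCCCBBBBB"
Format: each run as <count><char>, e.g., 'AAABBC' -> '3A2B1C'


Scanning runs left to right:
  i=0: run of 'D' x 9 -> '9D'
  i=9: run of 'C' x 6 -> '6C'
  i=15: run of 'B' x 5 -> '5B'

RLE = 9D6C5B


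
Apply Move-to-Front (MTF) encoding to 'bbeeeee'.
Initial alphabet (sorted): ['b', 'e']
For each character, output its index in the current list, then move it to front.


MTF encoding:
'b': index 0 in ['b', 'e'] -> ['b', 'e']
'b': index 0 in ['b', 'e'] -> ['b', 'e']
'e': index 1 in ['b', 'e'] -> ['e', 'b']
'e': index 0 in ['e', 'b'] -> ['e', 'b']
'e': index 0 in ['e', 'b'] -> ['e', 'b']
'e': index 0 in ['e', 'b'] -> ['e', 'b']
'e': index 0 in ['e', 'b'] -> ['e', 'b']


Output: [0, 0, 1, 0, 0, 0, 0]


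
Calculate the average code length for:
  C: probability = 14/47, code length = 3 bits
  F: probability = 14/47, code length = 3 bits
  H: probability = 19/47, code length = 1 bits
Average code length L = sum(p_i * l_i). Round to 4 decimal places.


Weighted contributions p_i * l_i:
  C: (14/47) * 3 = 42/47
  F: (14/47) * 3 = 42/47
  H: (19/47) * 1 = 19/47
Sum = (42 + 42 + 19)/47 = 103/47

L = 103/47 = 2.1915 bits/symbol


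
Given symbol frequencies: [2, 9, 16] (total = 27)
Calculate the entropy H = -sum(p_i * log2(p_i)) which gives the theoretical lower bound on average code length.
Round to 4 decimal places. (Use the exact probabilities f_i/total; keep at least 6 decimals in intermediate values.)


Per-symbol terms -p_i * log2(p_i) with p_i = f_i/27:
  p = 2/27 = 0.074074: log2(p) = -3.754888, -p*log2(p) = 0.278140
  p = 9/27 = 0.333333: log2(p) = -1.584963, -p*log2(p) = 0.528321
  p = 16/27 = 0.592593: log2(p) = -0.754888, -p*log2(p) = 0.447341
H = 0.278140 + 0.528321 + 0.447341 = 1.253802

H = 1.2538 bits/symbol


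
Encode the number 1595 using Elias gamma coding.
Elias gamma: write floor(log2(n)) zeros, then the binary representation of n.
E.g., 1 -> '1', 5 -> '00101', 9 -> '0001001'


num_bits = floor(log2(1595)) + 1 = 11
leading_zeros = num_bits - 1 = 10
binary(1595) = 11000111011

Elias gamma(1595) = '0000000000' + '11000111011' = 000000000011000111011 (21 bits)


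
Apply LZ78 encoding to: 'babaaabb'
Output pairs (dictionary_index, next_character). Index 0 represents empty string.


LZ78 encoding steps:
Dictionary: {0: ''}
Step 1: w='' (idx 0), next='b' -> output (0, 'b'), add 'b' as idx 1
Step 2: w='' (idx 0), next='a' -> output (0, 'a'), add 'a' as idx 2
Step 3: w='b' (idx 1), next='a' -> output (1, 'a'), add 'ba' as idx 3
Step 4: w='a' (idx 2), next='a' -> output (2, 'a'), add 'aa' as idx 4
Step 5: w='b' (idx 1), next='b' -> output (1, 'b'), add 'bb' as idx 5


Encoded: [(0, 'b'), (0, 'a'), (1, 'a'), (2, 'a'), (1, 'b')]


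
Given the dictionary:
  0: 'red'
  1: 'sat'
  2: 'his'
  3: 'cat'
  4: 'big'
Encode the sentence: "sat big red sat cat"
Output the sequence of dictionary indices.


Look up each word in the dictionary:
  'sat' -> 1
  'big' -> 4
  'red' -> 0
  'sat' -> 1
  'cat' -> 3

Encoded: [1, 4, 0, 1, 3]


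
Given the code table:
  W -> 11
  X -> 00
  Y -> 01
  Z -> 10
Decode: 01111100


Decoding:
01 -> Y
11 -> W
11 -> W
00 -> X


Result: YWWX


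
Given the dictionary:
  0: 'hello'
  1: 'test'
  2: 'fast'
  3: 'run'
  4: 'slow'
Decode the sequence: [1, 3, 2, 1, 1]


Look up each index in the dictionary:
  1 -> 'test'
  3 -> 'run'
  2 -> 'fast'
  1 -> 'test'
  1 -> 'test'

Decoded: "test run fast test test"


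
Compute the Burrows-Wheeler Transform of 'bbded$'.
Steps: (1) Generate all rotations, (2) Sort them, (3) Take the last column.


Rotations (sorted):
  0: $bbded -> last char: d
  1: bbded$ -> last char: $
  2: bded$b -> last char: b
  3: d$bbde -> last char: e
  4: ded$bb -> last char: b
  5: ed$bbd -> last char: d


BWT = d$bebd


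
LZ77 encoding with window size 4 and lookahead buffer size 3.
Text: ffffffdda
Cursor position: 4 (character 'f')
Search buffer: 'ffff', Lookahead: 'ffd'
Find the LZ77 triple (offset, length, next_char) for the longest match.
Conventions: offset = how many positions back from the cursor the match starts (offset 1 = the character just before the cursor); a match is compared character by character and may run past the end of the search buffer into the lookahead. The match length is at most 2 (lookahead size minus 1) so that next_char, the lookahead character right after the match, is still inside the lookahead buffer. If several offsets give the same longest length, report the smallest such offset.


Try each offset into the search buffer:
  offset=1 (pos 3, char 'f'): match length 2
  offset=2 (pos 2, char 'f'): match length 2
  offset=3 (pos 1, char 'f'): match length 2
  offset=4 (pos 0, char 'f'): match length 2
Longest match has length 2, found at offsets 1, 2, 3, 4; take the smallest, offset 1.
next_char = character at position 4 + 2 = 6 -> 'd'

Best match: offset=1, length=2 (matching 'ff' starting at position 3)
LZ77 triple: (1, 2, 'd')


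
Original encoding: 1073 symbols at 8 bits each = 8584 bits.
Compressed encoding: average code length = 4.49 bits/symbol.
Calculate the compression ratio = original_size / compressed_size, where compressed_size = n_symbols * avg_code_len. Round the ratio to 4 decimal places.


original_size = n_symbols * orig_bits = 1073 * 8 = 8584 bits
compressed_size = n_symbols * avg_code_len = 1073 * 4.49 = 4817.77 bits
ratio = original_size / compressed_size = 8584 / 4817.77 = 1.7817

Compression ratio = 1.7817


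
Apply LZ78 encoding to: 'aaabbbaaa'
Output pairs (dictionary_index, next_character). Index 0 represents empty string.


LZ78 encoding steps:
Dictionary: {0: ''}
Step 1: w='' (idx 0), next='a' -> output (0, 'a'), add 'a' as idx 1
Step 2: w='a' (idx 1), next='a' -> output (1, 'a'), add 'aa' as idx 2
Step 3: w='' (idx 0), next='b' -> output (0, 'b'), add 'b' as idx 3
Step 4: w='b' (idx 3), next='b' -> output (3, 'b'), add 'bb' as idx 4
Step 5: w='aa' (idx 2), next='a' -> output (2, 'a'), add 'aaa' as idx 5


Encoded: [(0, 'a'), (1, 'a'), (0, 'b'), (3, 'b'), (2, 'a')]


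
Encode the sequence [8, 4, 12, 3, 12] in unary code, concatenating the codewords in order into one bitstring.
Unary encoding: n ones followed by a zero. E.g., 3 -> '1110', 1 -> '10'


Encode each number as n ones followed by a terminating 0:
  8 -> 111111110 (9 bits)
  4 -> 11110 (5 bits)
  12 -> 1111111111110 (13 bits)
  3 -> 1110 (4 bits)
  12 -> 1111111111110 (13 bits)
Total length = 9 + 5 + 13 + 4 + 13 = 44 bits.

Unary([8, 4, 12, 3, 12]) = 11111111011110111111111111011101111111111110 (44 bits)


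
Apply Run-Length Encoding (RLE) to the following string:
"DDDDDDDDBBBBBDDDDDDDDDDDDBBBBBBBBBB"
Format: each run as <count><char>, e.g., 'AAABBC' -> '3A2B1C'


Scanning runs left to right:
  i=0: run of 'D' x 8 -> '8D'
  i=8: run of 'B' x 5 -> '5B'
  i=13: run of 'D' x 12 -> '12D'
  i=25: run of 'B' x 10 -> '10B'

RLE = 8D5B12D10B


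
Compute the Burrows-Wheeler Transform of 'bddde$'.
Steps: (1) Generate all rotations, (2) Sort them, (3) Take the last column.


Rotations (sorted):
  0: $bddde -> last char: e
  1: bddde$ -> last char: $
  2: ddde$b -> last char: b
  3: dde$bd -> last char: d
  4: de$bdd -> last char: d
  5: e$bddd -> last char: d


BWT = e$bddd


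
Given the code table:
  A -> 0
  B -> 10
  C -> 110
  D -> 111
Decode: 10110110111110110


Decoding:
10 -> B
110 -> C
110 -> C
111 -> D
110 -> C
110 -> C


Result: BCCDCC


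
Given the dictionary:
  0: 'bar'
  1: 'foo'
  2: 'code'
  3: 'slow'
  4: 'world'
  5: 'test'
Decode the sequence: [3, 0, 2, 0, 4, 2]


Look up each index in the dictionary:
  3 -> 'slow'
  0 -> 'bar'
  2 -> 'code'
  0 -> 'bar'
  4 -> 'world'
  2 -> 'code'

Decoded: "slow bar code bar world code"


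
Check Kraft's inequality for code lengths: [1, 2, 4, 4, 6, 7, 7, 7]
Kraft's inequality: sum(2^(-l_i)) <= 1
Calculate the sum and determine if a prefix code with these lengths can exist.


Sum = 2^(-1) + 2^(-2) + 2^(-4) + 2^(-4) + 2^(-6) + 2^(-7) + 2^(-7) + 2^(-7)
    = 0.5 + 0.25 + 0.0625 + 0.0625 + 0.015625 + 0.0078125 + 0.0078125 + 0.0078125
    = 117/128 = 0.9140625
Since 0.9140625 <= 1, Kraft's inequality IS satisfied.
A prefix code with these lengths CAN exist.

Kraft sum = 0.9140625. Satisfied.


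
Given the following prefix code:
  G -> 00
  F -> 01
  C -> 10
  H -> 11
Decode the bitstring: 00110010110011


Decoding step by step:
Bits 00 -> G
Bits 11 -> H
Bits 00 -> G
Bits 10 -> C
Bits 11 -> H
Bits 00 -> G
Bits 11 -> H


Decoded message: GHGCHGH


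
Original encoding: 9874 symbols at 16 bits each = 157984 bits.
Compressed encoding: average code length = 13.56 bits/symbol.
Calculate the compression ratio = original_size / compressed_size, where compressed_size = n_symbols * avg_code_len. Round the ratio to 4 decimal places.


original_size = n_symbols * orig_bits = 9874 * 16 = 157984 bits
compressed_size = n_symbols * avg_code_len = 9874 * 13.56 = 133891.44 bits
ratio = original_size / compressed_size = 157984 / 133891.44 = 1.1799

Compression ratio = 1.1799


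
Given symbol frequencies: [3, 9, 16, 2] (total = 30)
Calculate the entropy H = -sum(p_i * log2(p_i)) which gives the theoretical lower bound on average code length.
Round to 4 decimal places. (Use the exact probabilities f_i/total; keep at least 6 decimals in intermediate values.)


Per-symbol terms -p_i * log2(p_i) with p_i = f_i/30:
  p = 3/30 = 0.100000: log2(p) = -3.321928, -p*log2(p) = 0.332193
  p = 9/30 = 0.300000: log2(p) = -1.736966, -p*log2(p) = 0.521090
  p = 16/30 = 0.533333: log2(p) = -0.906891, -p*log2(p) = 0.483675
  p = 2/30 = 0.066667: log2(p) = -3.906891, -p*log2(p) = 0.260459
H = 0.332193 + 0.521090 + 0.483675 + 0.260459 = 1.597417

H = 1.5974 bits/symbol


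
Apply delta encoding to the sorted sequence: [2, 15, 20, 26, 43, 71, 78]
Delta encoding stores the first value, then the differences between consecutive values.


First value: 2
Deltas:
  15 - 2 = 13
  20 - 15 = 5
  26 - 20 = 6
  43 - 26 = 17
  71 - 43 = 28
  78 - 71 = 7


Delta encoded: [2, 13, 5, 6, 17, 28, 7]


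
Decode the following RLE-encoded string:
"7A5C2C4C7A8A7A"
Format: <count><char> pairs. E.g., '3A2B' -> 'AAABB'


Expanding each <count><char> pair:
  7A -> 'AAAAAAA'
  5C -> 'CCCCC'
  2C -> 'CC'
  4C -> 'CCCC'
  7A -> 'AAAAAAA'
  8A -> 'AAAAAAAA'
  7A -> 'AAAAAAA'

Decoded = AAAAAAACCCCCCCCCCCAAAAAAAAAAAAAAAAAAAAAA


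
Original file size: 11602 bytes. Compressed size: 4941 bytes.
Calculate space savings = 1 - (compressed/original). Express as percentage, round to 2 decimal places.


ratio = compressed/original = 4941/11602 = 0.425875
savings = 1 - ratio = 1 - 0.425875 = 0.574125
as a percentage: 0.574125 * 100 = 57.41%

Space savings = 1 - 4941/11602 = 57.41%


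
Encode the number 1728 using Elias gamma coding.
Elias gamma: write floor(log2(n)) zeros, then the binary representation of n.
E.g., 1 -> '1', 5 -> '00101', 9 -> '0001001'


num_bits = floor(log2(1728)) + 1 = 11
leading_zeros = num_bits - 1 = 10
binary(1728) = 11011000000

Elias gamma(1728) = '0000000000' + '11011000000' = 000000000011011000000 (21 bits)


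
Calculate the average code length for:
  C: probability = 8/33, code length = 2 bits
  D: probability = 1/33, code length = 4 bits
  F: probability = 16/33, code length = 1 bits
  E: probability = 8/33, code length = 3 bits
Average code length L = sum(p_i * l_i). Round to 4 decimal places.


Weighted contributions p_i * l_i:
  C: (8/33) * 2 = 16/33
  D: (1/33) * 4 = 4/33
  F: (16/33) * 1 = 16/33
  E: (8/33) * 3 = 24/33
Sum = (16 + 4 + 16 + 24)/33 = 60/33

L = 60/33 = 1.8182 bits/symbol


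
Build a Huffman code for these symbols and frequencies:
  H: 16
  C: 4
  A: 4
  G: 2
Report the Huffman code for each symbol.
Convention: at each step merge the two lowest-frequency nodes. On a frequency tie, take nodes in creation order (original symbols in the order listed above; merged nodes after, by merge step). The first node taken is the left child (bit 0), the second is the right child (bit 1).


Huffman tree construction:
Step 1: Merge G(2) + C(4) = 6
Step 2: Merge A(4) + (G+C)(6) = 10
Step 3: Merge (A+(G+C))(10) + H(16) = 26
Read each symbol's code off the tree from the root (left child = 0, right child = 1).

Codes:
  H: 1 (length 1)
  C: 011 (length 3)
  A: 00 (length 2)
  G: 010 (length 3)
Average code length: 42/26 = 1.6154 bits/symbol


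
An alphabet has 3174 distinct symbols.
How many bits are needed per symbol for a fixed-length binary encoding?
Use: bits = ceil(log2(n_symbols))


log2(3174) = 11.6321
Bracket: 2^11 = 2048 < 3174 <= 2^12 = 4096
So ceil(log2(3174)) = 12

bits = ceil(log2(3174)) = ceil(11.6321) = 12 bits


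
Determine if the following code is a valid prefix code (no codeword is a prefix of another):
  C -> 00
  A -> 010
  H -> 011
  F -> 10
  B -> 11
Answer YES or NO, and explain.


Checking each pair (does one codeword prefix another?):
  C='00' vs A='010': no prefix
  C='00' vs H='011': no prefix
  C='00' vs F='10': no prefix
  C='00' vs B='11': no prefix
  A='010' vs C='00': no prefix
  A='010' vs H='011': no prefix
  A='010' vs F='10': no prefix
  A='010' vs B='11': no prefix
  H='011' vs C='00': no prefix
  H='011' vs A='010': no prefix
  H='011' vs F='10': no prefix
  H='011' vs B='11': no prefix
  F='10' vs C='00': no prefix
  F='10' vs A='010': no prefix
  F='10' vs H='011': no prefix
  F='10' vs B='11': no prefix
  B='11' vs C='00': no prefix
  B='11' vs A='010': no prefix
  B='11' vs H='011': no prefix
  B='11' vs F='10': no prefix
No violation found over all pairs.

YES -- this is a valid prefix code. No codeword is a prefix of any other codeword.


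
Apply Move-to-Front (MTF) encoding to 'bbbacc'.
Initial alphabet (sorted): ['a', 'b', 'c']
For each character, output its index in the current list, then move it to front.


MTF encoding:
'b': index 1 in ['a', 'b', 'c'] -> ['b', 'a', 'c']
'b': index 0 in ['b', 'a', 'c'] -> ['b', 'a', 'c']
'b': index 0 in ['b', 'a', 'c'] -> ['b', 'a', 'c']
'a': index 1 in ['b', 'a', 'c'] -> ['a', 'b', 'c']
'c': index 2 in ['a', 'b', 'c'] -> ['c', 'a', 'b']
'c': index 0 in ['c', 'a', 'b'] -> ['c', 'a', 'b']


Output: [1, 0, 0, 1, 2, 0]


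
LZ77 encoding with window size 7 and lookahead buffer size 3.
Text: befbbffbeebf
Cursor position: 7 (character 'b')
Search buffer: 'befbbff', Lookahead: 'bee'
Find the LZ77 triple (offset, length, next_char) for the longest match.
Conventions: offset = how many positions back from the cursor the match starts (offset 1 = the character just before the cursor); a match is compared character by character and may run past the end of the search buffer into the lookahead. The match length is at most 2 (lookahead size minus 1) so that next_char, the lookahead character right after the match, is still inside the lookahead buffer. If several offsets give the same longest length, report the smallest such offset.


Try each offset into the search buffer:
  offset=1 (pos 6, char 'f'): match length 0
  offset=2 (pos 5, char 'f'): match length 0
  offset=3 (pos 4, char 'b'): match length 1
  offset=4 (pos 3, char 'b'): match length 1
  offset=5 (pos 2, char 'f'): match length 0
  offset=6 (pos 1, char 'e'): match length 0
  offset=7 (pos 0, char 'b'): match length 2
Longest match has length 2 at offset 7.
next_char = character at position 7 + 2 = 9 -> 'e'

Best match: offset=7, length=2 (matching 'be' starting at position 0)
LZ77 triple: (7, 2, 'e')


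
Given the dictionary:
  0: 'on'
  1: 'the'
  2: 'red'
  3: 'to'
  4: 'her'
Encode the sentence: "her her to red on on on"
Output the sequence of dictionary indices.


Look up each word in the dictionary:
  'her' -> 4
  'her' -> 4
  'to' -> 3
  'red' -> 2
  'on' -> 0
  'on' -> 0
  'on' -> 0

Encoded: [4, 4, 3, 2, 0, 0, 0]


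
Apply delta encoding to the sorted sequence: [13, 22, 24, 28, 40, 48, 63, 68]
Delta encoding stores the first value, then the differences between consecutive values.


First value: 13
Deltas:
  22 - 13 = 9
  24 - 22 = 2
  28 - 24 = 4
  40 - 28 = 12
  48 - 40 = 8
  63 - 48 = 15
  68 - 63 = 5


Delta encoded: [13, 9, 2, 4, 12, 8, 15, 5]


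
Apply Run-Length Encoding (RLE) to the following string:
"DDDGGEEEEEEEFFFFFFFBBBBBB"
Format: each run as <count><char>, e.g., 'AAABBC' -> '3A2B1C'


Scanning runs left to right:
  i=0: run of 'D' x 3 -> '3D'
  i=3: run of 'G' x 2 -> '2G'
  i=5: run of 'E' x 7 -> '7E'
  i=12: run of 'F' x 7 -> '7F'
  i=19: run of 'B' x 6 -> '6B'

RLE = 3D2G7E7F6B


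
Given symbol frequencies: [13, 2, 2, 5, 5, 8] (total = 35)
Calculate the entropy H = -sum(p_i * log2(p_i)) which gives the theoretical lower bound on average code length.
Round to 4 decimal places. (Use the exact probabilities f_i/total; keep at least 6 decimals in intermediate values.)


Per-symbol terms -p_i * log2(p_i) with p_i = f_i/35:
  p = 13/35 = 0.371429: log2(p) = -1.428843, -p*log2(p) = 0.530713
  p = 2/35 = 0.057143: log2(p) = -4.129283, -p*log2(p) = 0.235959
  p = 2/35 = 0.057143: log2(p) = -4.129283, -p*log2(p) = 0.235959
  p = 5/35 = 0.142857: log2(p) = -2.807355, -p*log2(p) = 0.401051
  p = 5/35 = 0.142857: log2(p) = -2.807355, -p*log2(p) = 0.401051
  p = 8/35 = 0.228571: log2(p) = -2.129283, -p*log2(p) = 0.486693
H = 0.530713 + 0.235959 + 0.235959 + 0.401051 + 0.401051 + 0.486693 = 2.291426

H = 2.2914 bits/symbol


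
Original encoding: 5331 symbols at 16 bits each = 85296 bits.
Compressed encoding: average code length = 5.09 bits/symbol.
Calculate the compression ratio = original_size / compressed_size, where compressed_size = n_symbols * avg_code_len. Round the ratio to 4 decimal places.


original_size = n_symbols * orig_bits = 5331 * 16 = 85296 bits
compressed_size = n_symbols * avg_code_len = 5331 * 5.09 = 27134.79 bits
ratio = original_size / compressed_size = 85296 / 27134.79 = 3.1434

Compression ratio = 3.1434


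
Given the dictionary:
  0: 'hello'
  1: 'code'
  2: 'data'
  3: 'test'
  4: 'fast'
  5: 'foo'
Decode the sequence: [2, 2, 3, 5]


Look up each index in the dictionary:
  2 -> 'data'
  2 -> 'data'
  3 -> 'test'
  5 -> 'foo'

Decoded: "data data test foo"


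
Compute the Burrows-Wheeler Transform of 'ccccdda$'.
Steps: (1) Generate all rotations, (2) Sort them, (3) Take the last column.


Rotations (sorted):
  0: $ccccdda -> last char: a
  1: a$ccccdd -> last char: d
  2: ccccdda$ -> last char: $
  3: cccdda$c -> last char: c
  4: ccdda$cc -> last char: c
  5: cdda$ccc -> last char: c
  6: da$ccccd -> last char: d
  7: dda$cccc -> last char: c


BWT = ad$cccdc


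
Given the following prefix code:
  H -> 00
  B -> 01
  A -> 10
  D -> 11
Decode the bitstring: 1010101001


Decoding step by step:
Bits 10 -> A
Bits 10 -> A
Bits 10 -> A
Bits 10 -> A
Bits 01 -> B


Decoded message: AAAAB


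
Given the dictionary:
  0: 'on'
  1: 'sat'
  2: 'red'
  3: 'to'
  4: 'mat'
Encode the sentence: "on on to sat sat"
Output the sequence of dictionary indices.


Look up each word in the dictionary:
  'on' -> 0
  'on' -> 0
  'to' -> 3
  'sat' -> 1
  'sat' -> 1

Encoded: [0, 0, 3, 1, 1]


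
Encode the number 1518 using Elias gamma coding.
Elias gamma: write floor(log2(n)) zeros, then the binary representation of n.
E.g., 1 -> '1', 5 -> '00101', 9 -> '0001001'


num_bits = floor(log2(1518)) + 1 = 11
leading_zeros = num_bits - 1 = 10
binary(1518) = 10111101110

Elias gamma(1518) = '0000000000' + '10111101110' = 000000000010111101110 (21 bits)


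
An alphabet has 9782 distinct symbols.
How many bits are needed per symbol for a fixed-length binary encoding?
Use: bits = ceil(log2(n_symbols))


log2(9782) = 13.2559
Bracket: 2^13 = 8192 < 9782 <= 2^14 = 16384
So ceil(log2(9782)) = 14

bits = ceil(log2(9782)) = ceil(13.2559) = 14 bits


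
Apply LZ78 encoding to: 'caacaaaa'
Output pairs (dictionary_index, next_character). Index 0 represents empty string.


LZ78 encoding steps:
Dictionary: {0: ''}
Step 1: w='' (idx 0), next='c' -> output (0, 'c'), add 'c' as idx 1
Step 2: w='' (idx 0), next='a' -> output (0, 'a'), add 'a' as idx 2
Step 3: w='a' (idx 2), next='c' -> output (2, 'c'), add 'ac' as idx 3
Step 4: w='a' (idx 2), next='a' -> output (2, 'a'), add 'aa' as idx 4
Step 5: w='aa' (idx 4), end of input -> output (4, '')


Encoded: [(0, 'c'), (0, 'a'), (2, 'c'), (2, 'a'), (4, '')]


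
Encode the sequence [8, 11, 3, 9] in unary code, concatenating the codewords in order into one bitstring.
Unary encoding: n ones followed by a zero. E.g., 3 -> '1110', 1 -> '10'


Encode each number as n ones followed by a terminating 0:
  8 -> 111111110 (9 bits)
  11 -> 111111111110 (12 bits)
  3 -> 1110 (4 bits)
  9 -> 1111111110 (10 bits)
Total length = 9 + 12 + 4 + 10 = 35 bits.

Unary([8, 11, 3, 9]) = 11111111011111111111011101111111110 (35 bits)


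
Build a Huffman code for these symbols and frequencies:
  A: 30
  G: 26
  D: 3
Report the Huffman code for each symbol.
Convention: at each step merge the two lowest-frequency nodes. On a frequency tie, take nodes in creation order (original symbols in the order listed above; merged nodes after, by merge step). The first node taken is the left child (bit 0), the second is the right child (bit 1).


Huffman tree construction:
Step 1: Merge D(3) + G(26) = 29
Step 2: Merge (D+G)(29) + A(30) = 59
Read each symbol's code off the tree from the root (left child = 0, right child = 1).

Codes:
  A: 1 (length 1)
  G: 01 (length 2)
  D: 00 (length 2)
Average code length: 88/59 = 1.4915 bits/symbol


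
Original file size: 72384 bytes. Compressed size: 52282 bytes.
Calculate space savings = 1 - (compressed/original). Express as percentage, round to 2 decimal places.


ratio = compressed/original = 52282/72384 = 0.722287
savings = 1 - ratio = 1 - 0.722287 = 0.277713
as a percentage: 0.277713 * 100 = 27.77%

Space savings = 1 - 52282/72384 = 27.77%


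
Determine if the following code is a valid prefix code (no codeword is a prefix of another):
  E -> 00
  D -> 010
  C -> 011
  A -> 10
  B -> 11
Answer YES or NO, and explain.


Checking each pair (does one codeword prefix another?):
  E='00' vs D='010': no prefix
  E='00' vs C='011': no prefix
  E='00' vs A='10': no prefix
  E='00' vs B='11': no prefix
  D='010' vs E='00': no prefix
  D='010' vs C='011': no prefix
  D='010' vs A='10': no prefix
  D='010' vs B='11': no prefix
  C='011' vs E='00': no prefix
  C='011' vs D='010': no prefix
  C='011' vs A='10': no prefix
  C='011' vs B='11': no prefix
  A='10' vs E='00': no prefix
  A='10' vs D='010': no prefix
  A='10' vs C='011': no prefix
  A='10' vs B='11': no prefix
  B='11' vs E='00': no prefix
  B='11' vs D='010': no prefix
  B='11' vs C='011': no prefix
  B='11' vs A='10': no prefix
No violation found over all pairs.

YES -- this is a valid prefix code. No codeword is a prefix of any other codeword.


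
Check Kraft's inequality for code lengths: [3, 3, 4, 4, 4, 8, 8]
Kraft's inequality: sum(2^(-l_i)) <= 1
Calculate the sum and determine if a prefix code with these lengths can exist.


Sum = 2^(-3) + 2^(-3) + 2^(-4) + 2^(-4) + 2^(-4) + 2^(-8) + 2^(-8)
    = 0.125 + 0.125 + 0.0625 + 0.0625 + 0.0625 + 0.00390625 + 0.00390625
    = 114/256 = 0.4453125
Since 0.4453125 <= 1, Kraft's inequality IS satisfied.
A prefix code with these lengths CAN exist.

Kraft sum = 0.4453125. Satisfied.


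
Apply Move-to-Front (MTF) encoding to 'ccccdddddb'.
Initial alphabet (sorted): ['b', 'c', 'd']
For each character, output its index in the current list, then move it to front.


MTF encoding:
'c': index 1 in ['b', 'c', 'd'] -> ['c', 'b', 'd']
'c': index 0 in ['c', 'b', 'd'] -> ['c', 'b', 'd']
'c': index 0 in ['c', 'b', 'd'] -> ['c', 'b', 'd']
'c': index 0 in ['c', 'b', 'd'] -> ['c', 'b', 'd']
'd': index 2 in ['c', 'b', 'd'] -> ['d', 'c', 'b']
'd': index 0 in ['d', 'c', 'b'] -> ['d', 'c', 'b']
'd': index 0 in ['d', 'c', 'b'] -> ['d', 'c', 'b']
'd': index 0 in ['d', 'c', 'b'] -> ['d', 'c', 'b']
'd': index 0 in ['d', 'c', 'b'] -> ['d', 'c', 'b']
'b': index 2 in ['d', 'c', 'b'] -> ['b', 'd', 'c']


Output: [1, 0, 0, 0, 2, 0, 0, 0, 0, 2]


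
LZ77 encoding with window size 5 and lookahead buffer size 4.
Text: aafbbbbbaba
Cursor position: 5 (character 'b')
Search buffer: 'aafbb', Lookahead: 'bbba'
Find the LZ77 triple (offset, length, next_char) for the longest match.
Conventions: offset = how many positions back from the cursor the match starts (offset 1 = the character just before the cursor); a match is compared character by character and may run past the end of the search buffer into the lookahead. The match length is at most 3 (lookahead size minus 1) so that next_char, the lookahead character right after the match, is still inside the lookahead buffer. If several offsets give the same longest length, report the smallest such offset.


Try each offset into the search buffer:
  offset=1 (pos 4, char 'b'): match length 3
  offset=2 (pos 3, char 'b'): match length 3
  offset=3 (pos 2, char 'f'): match length 0
  offset=4 (pos 1, char 'a'): match length 0
  offset=5 (pos 0, char 'a'): match length 0
Longest match has length 3, found at offsets 1, 2; take the smallest, offset 1.
next_char = character at position 5 + 3 = 8 -> 'a'

Best match: offset=1, length=3 (matching 'bbb' starting at position 4)
LZ77 triple: (1, 3, 'a')


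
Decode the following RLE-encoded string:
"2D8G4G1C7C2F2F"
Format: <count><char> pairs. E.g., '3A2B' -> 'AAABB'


Expanding each <count><char> pair:
  2D -> 'DD'
  8G -> 'GGGGGGGG'
  4G -> 'GGGG'
  1C -> 'C'
  7C -> 'CCCCCCC'
  2F -> 'FF'
  2F -> 'FF'

Decoded = DDGGGGGGGGGGGGCCCCCCCCFFFF


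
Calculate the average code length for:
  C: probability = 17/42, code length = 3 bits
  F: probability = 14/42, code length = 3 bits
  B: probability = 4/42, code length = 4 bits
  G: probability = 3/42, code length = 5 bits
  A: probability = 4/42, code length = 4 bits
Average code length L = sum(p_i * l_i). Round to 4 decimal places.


Weighted contributions p_i * l_i:
  C: (17/42) * 3 = 51/42
  F: (14/42) * 3 = 42/42
  B: (4/42) * 4 = 16/42
  G: (3/42) * 5 = 15/42
  A: (4/42) * 4 = 16/42
Sum = (51 + 42 + 16 + 15 + 16)/42 = 140/42

L = 140/42 = 3.3333 bits/symbol


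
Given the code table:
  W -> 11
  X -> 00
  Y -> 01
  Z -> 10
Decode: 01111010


Decoding:
01 -> Y
11 -> W
10 -> Z
10 -> Z


Result: YWZZ


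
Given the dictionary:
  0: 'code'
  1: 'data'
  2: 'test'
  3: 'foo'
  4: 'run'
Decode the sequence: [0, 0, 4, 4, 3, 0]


Look up each index in the dictionary:
  0 -> 'code'
  0 -> 'code'
  4 -> 'run'
  4 -> 'run'
  3 -> 'foo'
  0 -> 'code'

Decoded: "code code run run foo code"


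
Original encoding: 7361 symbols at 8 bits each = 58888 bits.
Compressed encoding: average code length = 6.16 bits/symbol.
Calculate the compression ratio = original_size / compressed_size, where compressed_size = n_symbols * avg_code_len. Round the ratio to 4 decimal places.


original_size = n_symbols * orig_bits = 7361 * 8 = 58888 bits
compressed_size = n_symbols * avg_code_len = 7361 * 6.16 = 45343.76 bits
ratio = original_size / compressed_size = 58888 / 45343.76 = 1.2987

Compression ratio = 1.2987


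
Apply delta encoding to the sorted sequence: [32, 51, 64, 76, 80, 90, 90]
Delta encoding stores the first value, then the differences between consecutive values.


First value: 32
Deltas:
  51 - 32 = 19
  64 - 51 = 13
  76 - 64 = 12
  80 - 76 = 4
  90 - 80 = 10
  90 - 90 = 0


Delta encoded: [32, 19, 13, 12, 4, 10, 0]


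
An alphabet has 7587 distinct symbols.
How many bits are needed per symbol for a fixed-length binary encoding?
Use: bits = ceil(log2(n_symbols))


log2(7587) = 12.8893
Bracket: 2^12 = 4096 < 7587 <= 2^13 = 8192
So ceil(log2(7587)) = 13

bits = ceil(log2(7587)) = ceil(12.8893) = 13 bits


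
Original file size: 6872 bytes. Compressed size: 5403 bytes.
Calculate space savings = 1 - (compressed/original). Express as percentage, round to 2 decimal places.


ratio = compressed/original = 5403/6872 = 0.786234
savings = 1 - ratio = 1 - 0.786234 = 0.213766
as a percentage: 0.213766 * 100 = 21.38%

Space savings = 1 - 5403/6872 = 21.38%


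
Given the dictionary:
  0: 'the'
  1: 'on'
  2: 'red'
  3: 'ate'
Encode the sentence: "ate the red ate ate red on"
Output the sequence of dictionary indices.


Look up each word in the dictionary:
  'ate' -> 3
  'the' -> 0
  'red' -> 2
  'ate' -> 3
  'ate' -> 3
  'red' -> 2
  'on' -> 1

Encoded: [3, 0, 2, 3, 3, 2, 1]


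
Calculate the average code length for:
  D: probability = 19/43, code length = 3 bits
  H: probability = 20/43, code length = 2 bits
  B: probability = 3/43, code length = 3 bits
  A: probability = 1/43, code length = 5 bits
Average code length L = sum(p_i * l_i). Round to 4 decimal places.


Weighted contributions p_i * l_i:
  D: (19/43) * 3 = 57/43
  H: (20/43) * 2 = 40/43
  B: (3/43) * 3 = 9/43
  A: (1/43) * 5 = 5/43
Sum = (57 + 40 + 9 + 5)/43 = 111/43

L = 111/43 = 2.5814 bits/symbol


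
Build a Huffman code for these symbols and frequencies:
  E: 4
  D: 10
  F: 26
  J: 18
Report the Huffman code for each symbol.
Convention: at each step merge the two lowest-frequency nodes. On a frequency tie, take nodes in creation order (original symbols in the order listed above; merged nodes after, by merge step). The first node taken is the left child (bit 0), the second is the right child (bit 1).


Huffman tree construction:
Step 1: Merge E(4) + D(10) = 14
Step 2: Merge (E+D)(14) + J(18) = 32
Step 3: Merge F(26) + ((E+D)+J)(32) = 58
Read each symbol's code off the tree from the root (left child = 0, right child = 1).

Codes:
  E: 100 (length 3)
  D: 101 (length 3)
  F: 0 (length 1)
  J: 11 (length 2)
Average code length: 104/58 = 1.7931 bits/symbol


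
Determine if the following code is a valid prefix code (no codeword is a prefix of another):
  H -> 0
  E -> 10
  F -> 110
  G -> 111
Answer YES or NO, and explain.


Checking each pair (does one codeword prefix another?):
  H='0' vs E='10': no prefix
  H='0' vs F='110': no prefix
  H='0' vs G='111': no prefix
  E='10' vs H='0': no prefix
  E='10' vs F='110': no prefix
  E='10' vs G='111': no prefix
  F='110' vs H='0': no prefix
  F='110' vs E='10': no prefix
  F='110' vs G='111': no prefix
  G='111' vs H='0': no prefix
  G='111' vs E='10': no prefix
  G='111' vs F='110': no prefix
No violation found over all pairs.

YES -- this is a valid prefix code. No codeword is a prefix of any other codeword.


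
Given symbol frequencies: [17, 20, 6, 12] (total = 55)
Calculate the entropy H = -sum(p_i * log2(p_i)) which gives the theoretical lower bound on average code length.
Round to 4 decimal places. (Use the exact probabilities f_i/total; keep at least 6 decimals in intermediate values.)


Per-symbol terms -p_i * log2(p_i) with p_i = f_i/55:
  p = 17/55 = 0.309091: log2(p) = -1.693897, -p*log2(p) = 0.523568
  p = 20/55 = 0.363636: log2(p) = -1.459432, -p*log2(p) = 0.530702
  p = 6/55 = 0.109091: log2(p) = -3.196397, -p*log2(p) = 0.348698
  p = 12/55 = 0.218182: log2(p) = -2.196397, -p*log2(p) = 0.479214
H = 0.523568 + 0.530702 + 0.348698 + 0.479214 = 1.882182

H = 1.8822 bits/symbol


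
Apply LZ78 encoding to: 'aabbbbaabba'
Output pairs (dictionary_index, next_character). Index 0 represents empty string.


LZ78 encoding steps:
Dictionary: {0: ''}
Step 1: w='' (idx 0), next='a' -> output (0, 'a'), add 'a' as idx 1
Step 2: w='a' (idx 1), next='b' -> output (1, 'b'), add 'ab' as idx 2
Step 3: w='' (idx 0), next='b' -> output (0, 'b'), add 'b' as idx 3
Step 4: w='b' (idx 3), next='b' -> output (3, 'b'), add 'bb' as idx 4
Step 5: w='a' (idx 1), next='a' -> output (1, 'a'), add 'aa' as idx 5
Step 6: w='bb' (idx 4), next='a' -> output (4, 'a'), add 'bba' as idx 6


Encoded: [(0, 'a'), (1, 'b'), (0, 'b'), (3, 'b'), (1, 'a'), (4, 'a')]


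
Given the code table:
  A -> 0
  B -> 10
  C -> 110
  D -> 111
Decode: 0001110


Decoding:
0 -> A
0 -> A
0 -> A
111 -> D
0 -> A


Result: AAADA


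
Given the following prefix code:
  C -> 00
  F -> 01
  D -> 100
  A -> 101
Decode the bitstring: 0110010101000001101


Decoding step by step:
Bits 01 -> F
Bits 100 -> D
Bits 101 -> A
Bits 01 -> F
Bits 00 -> C
Bits 00 -> C
Bits 01 -> F
Bits 101 -> A


Decoded message: FDAFCCFA


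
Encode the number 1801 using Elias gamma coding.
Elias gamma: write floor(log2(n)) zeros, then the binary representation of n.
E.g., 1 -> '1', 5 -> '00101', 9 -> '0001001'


num_bits = floor(log2(1801)) + 1 = 11
leading_zeros = num_bits - 1 = 10
binary(1801) = 11100001001

Elias gamma(1801) = '0000000000' + '11100001001' = 000000000011100001001 (21 bits)


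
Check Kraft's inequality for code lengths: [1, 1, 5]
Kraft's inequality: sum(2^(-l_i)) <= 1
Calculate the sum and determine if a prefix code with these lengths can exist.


Sum = 2^(-1) + 2^(-1) + 2^(-5)
    = 0.5 + 0.5 + 0.03125
    = 33/32 = 1.03125
Since 1.03125 > 1, Kraft's inequality is NOT satisfied.
A prefix code with these lengths CANNOT exist.

Kraft sum = 1.03125. Not satisfied.


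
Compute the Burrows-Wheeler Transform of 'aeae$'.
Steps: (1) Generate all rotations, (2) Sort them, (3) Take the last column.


Rotations (sorted):
  0: $aeae -> last char: e
  1: ae$ae -> last char: e
  2: aeae$ -> last char: $
  3: e$aea -> last char: a
  4: eae$a -> last char: a


BWT = ee$aa


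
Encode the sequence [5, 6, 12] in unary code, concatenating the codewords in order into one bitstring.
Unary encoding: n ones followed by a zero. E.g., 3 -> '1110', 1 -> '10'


Encode each number as n ones followed by a terminating 0:
  5 -> 111110 (6 bits)
  6 -> 1111110 (7 bits)
  12 -> 1111111111110 (13 bits)
Total length = 6 + 7 + 13 = 26 bits.

Unary([5, 6, 12]) = 11111011111101111111111110 (26 bits)


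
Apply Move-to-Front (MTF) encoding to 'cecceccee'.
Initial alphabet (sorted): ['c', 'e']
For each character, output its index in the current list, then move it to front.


MTF encoding:
'c': index 0 in ['c', 'e'] -> ['c', 'e']
'e': index 1 in ['c', 'e'] -> ['e', 'c']
'c': index 1 in ['e', 'c'] -> ['c', 'e']
'c': index 0 in ['c', 'e'] -> ['c', 'e']
'e': index 1 in ['c', 'e'] -> ['e', 'c']
'c': index 1 in ['e', 'c'] -> ['c', 'e']
'c': index 0 in ['c', 'e'] -> ['c', 'e']
'e': index 1 in ['c', 'e'] -> ['e', 'c']
'e': index 0 in ['e', 'c'] -> ['e', 'c']


Output: [0, 1, 1, 0, 1, 1, 0, 1, 0]


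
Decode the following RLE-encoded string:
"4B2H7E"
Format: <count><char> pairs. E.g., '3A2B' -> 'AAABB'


Expanding each <count><char> pair:
  4B -> 'BBBB'
  2H -> 'HH'
  7E -> 'EEEEEEE'

Decoded = BBBBHHEEEEEEE


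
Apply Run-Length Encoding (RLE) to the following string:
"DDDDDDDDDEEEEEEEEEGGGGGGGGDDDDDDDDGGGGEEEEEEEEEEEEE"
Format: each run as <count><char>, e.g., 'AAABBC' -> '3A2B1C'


Scanning runs left to right:
  i=0: run of 'D' x 9 -> '9D'
  i=9: run of 'E' x 9 -> '9E'
  i=18: run of 'G' x 8 -> '8G'
  i=26: run of 'D' x 8 -> '8D'
  i=34: run of 'G' x 4 -> '4G'
  i=38: run of 'E' x 13 -> '13E'

RLE = 9D9E8G8D4G13E


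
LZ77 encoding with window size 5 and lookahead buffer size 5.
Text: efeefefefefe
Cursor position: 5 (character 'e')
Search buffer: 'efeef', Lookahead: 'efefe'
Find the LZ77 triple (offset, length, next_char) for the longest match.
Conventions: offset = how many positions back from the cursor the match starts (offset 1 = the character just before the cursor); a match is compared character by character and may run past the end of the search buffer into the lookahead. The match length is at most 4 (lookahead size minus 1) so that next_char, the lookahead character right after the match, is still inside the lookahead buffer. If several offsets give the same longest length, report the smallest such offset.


Try each offset into the search buffer:
  offset=1 (pos 4, char 'f'): match length 0
  offset=2 (pos 3, char 'e'): match length 4
  offset=3 (pos 2, char 'e'): match length 1
  offset=4 (pos 1, char 'f'): match length 0
  offset=5 (pos 0, char 'e'): match length 3
Longest match has length 4 at offset 2.
next_char = character at position 5 + 4 = 9 -> 'e'

Best match: offset=2, length=4 (matching 'efef' starting at position 3)
LZ77 triple: (2, 4, 'e')


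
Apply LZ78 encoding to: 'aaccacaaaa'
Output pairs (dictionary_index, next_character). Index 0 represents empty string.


LZ78 encoding steps:
Dictionary: {0: ''}
Step 1: w='' (idx 0), next='a' -> output (0, 'a'), add 'a' as idx 1
Step 2: w='a' (idx 1), next='c' -> output (1, 'c'), add 'ac' as idx 2
Step 3: w='' (idx 0), next='c' -> output (0, 'c'), add 'c' as idx 3
Step 4: w='ac' (idx 2), next='a' -> output (2, 'a'), add 'aca' as idx 4
Step 5: w='a' (idx 1), next='a' -> output (1, 'a'), add 'aa' as idx 5
Step 6: w='a' (idx 1), end of input -> output (1, '')


Encoded: [(0, 'a'), (1, 'c'), (0, 'c'), (2, 'a'), (1, 'a'), (1, '')]


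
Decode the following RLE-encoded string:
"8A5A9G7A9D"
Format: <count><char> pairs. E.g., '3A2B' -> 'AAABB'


Expanding each <count><char> pair:
  8A -> 'AAAAAAAA'
  5A -> 'AAAAA'
  9G -> 'GGGGGGGGG'
  7A -> 'AAAAAAA'
  9D -> 'DDDDDDDDD'

Decoded = AAAAAAAAAAAAAGGGGGGGGGAAAAAAADDDDDDDDD


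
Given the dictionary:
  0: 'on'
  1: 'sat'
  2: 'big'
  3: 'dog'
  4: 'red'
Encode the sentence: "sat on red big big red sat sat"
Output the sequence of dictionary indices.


Look up each word in the dictionary:
  'sat' -> 1
  'on' -> 0
  'red' -> 4
  'big' -> 2
  'big' -> 2
  'red' -> 4
  'sat' -> 1
  'sat' -> 1

Encoded: [1, 0, 4, 2, 2, 4, 1, 1]


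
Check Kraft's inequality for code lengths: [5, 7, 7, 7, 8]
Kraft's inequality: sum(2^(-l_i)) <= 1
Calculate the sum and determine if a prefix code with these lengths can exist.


Sum = 2^(-5) + 2^(-7) + 2^(-7) + 2^(-7) + 2^(-8)
    = 0.03125 + 0.0078125 + 0.0078125 + 0.0078125 + 0.00390625
    = 15/256 = 0.05859375
Since 0.05859375 <= 1, Kraft's inequality IS satisfied.
A prefix code with these lengths CAN exist.

Kraft sum = 0.05859375. Satisfied.


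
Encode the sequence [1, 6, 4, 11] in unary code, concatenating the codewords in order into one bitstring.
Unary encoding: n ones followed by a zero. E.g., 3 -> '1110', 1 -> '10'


Encode each number as n ones followed by a terminating 0:
  1 -> 10 (2 bits)
  6 -> 1111110 (7 bits)
  4 -> 11110 (5 bits)
  11 -> 111111111110 (12 bits)
Total length = 2 + 7 + 5 + 12 = 26 bits.

Unary([1, 6, 4, 11]) = 10111111011110111111111110 (26 bits)


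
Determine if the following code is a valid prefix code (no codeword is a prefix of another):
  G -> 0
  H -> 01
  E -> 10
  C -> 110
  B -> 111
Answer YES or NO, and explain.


Checking each pair (does one codeword prefix another?):
  G='0' vs H='01': prefix -- VIOLATION

NO -- this is NOT a valid prefix code. G (0) is a prefix of H (01).


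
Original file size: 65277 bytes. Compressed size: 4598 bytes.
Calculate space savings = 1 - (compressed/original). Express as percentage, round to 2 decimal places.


ratio = compressed/original = 4598/65277 = 0.070438
savings = 1 - ratio = 1 - 0.070438 = 0.929562
as a percentage: 0.929562 * 100 = 92.96%

Space savings = 1 - 4598/65277 = 92.96%


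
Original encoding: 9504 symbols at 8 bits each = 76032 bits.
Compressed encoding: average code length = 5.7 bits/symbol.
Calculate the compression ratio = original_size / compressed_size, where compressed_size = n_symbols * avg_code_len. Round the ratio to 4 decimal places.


original_size = n_symbols * orig_bits = 9504 * 8 = 76032 bits
compressed_size = n_symbols * avg_code_len = 9504 * 5.7 = 54172.8 bits
ratio = original_size / compressed_size = 76032 / 54172.8 = 1.4035

Compression ratio = 1.4035
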